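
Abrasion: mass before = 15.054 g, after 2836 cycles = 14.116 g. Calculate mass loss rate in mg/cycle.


0.331 mg/cycle

Mass loss = 15.054 - 14.116 = 0.938 g
Rate = 0.938 / 2836 x 1000 = 0.331 mg/cycle


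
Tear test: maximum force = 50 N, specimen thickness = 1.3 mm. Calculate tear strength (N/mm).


Tear strength = force / thickness
Tear = 50 / 1.3 = 38.5 N/mm


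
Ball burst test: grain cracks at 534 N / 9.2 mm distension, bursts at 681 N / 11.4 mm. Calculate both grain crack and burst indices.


Crack index = 58.0 N/mm
Burst index = 59.7 N/mm

Crack index = 534 / 9.2 = 58.0 N/mm
Burst index = 681 / 11.4 = 59.7 N/mm


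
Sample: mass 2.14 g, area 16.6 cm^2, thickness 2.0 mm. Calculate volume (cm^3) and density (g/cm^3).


Volume = 3.320 cm^3
Density = 0.645 g/cm^3


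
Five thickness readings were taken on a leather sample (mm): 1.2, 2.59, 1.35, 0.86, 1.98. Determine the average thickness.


1.60 mm

Sum = 1.2 + 2.59 + 1.35 + 0.86 + 1.98 = 7.98
Average = 7.98 / 5 = 1.60 mm


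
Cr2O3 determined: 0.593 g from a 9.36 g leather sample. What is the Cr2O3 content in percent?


Cr2O3% = 0.593 / 9.36 x 100
Cr2O3% = 6.34%


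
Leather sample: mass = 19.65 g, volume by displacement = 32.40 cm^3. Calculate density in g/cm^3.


0.606 g/cm^3


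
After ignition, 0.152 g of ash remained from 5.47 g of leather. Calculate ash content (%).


Ash% = 0.152 / 5.47 x 100
Ash% = 2.78%


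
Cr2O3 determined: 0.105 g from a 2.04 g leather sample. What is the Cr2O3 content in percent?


5.15%

Cr2O3% = 0.105 / 2.04 x 100
Cr2O3% = 5.15%


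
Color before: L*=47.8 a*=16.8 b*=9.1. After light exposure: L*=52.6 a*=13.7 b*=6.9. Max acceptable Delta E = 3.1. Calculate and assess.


dL = 4.8, da = -3.1, db = -2.2
dE = sqrt((4.8)^2 + (-3.1)^2 + (-2.2)^2) = 6.12
Max = 3.1
Passes: No


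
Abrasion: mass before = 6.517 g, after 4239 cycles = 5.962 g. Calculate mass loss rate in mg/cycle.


Mass loss = 6.517 - 5.962 = 0.555 g
Rate = 0.555 / 4239 x 1000 = 0.131 mg/cycle


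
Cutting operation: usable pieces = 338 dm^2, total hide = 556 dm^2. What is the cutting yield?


60.8%

Yield = usable / total x 100
Yield = 338 / 556 x 100 = 60.8%


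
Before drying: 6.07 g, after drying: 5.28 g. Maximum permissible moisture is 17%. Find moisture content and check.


Moisture content = 13.0%
Acceptable: Yes


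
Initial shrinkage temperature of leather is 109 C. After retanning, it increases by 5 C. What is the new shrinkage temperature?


114 C

New Ts = 109 + 5 = 114 C


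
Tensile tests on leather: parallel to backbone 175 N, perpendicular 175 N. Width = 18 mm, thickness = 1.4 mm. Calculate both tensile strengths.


Parallel = 6.94 N/mm^2
Perpendicular = 6.94 N/mm^2

Area = 18 x 1.4 = 25.2 mm^2
TS (parallel) = 175 / 25.2 = 6.94 N/mm^2
TS (perpendicular) = 175 / 25.2 = 6.94 N/mm^2


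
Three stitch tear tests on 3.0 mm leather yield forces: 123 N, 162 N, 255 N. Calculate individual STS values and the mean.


STS1 = 123 / 3.0 = 41.0 N/mm
STS2 = 162 / 3.0 = 54.0 N/mm
STS3 = 255 / 3.0 = 85.0 N/mm
Mean = (41.0 + 54.0 + 85.0) / 3 = 60.0 N/mm


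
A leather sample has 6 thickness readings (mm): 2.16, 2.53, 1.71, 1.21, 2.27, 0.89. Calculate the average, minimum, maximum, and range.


Sum = 10.77
Average = 10.77 / 6 = 1.80 mm
Minimum = 0.89 mm
Maximum = 2.53 mm
Range = 2.53 - 0.89 = 1.64 mm


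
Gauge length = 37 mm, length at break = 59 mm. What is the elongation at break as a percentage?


59.5%

Extension = 59 - 37 = 22 mm
Elongation = 22 / 37 x 100 = 59.5%


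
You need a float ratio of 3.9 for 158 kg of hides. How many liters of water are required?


Water = hide weight x target ratio
Water = 158 x 3.9 = 616.2 L


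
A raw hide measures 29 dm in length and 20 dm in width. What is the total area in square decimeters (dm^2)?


Area = length x width
Area = 29 x 20 = 580 dm^2


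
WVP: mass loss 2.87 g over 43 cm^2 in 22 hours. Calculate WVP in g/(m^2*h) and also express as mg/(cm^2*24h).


WVP = 30.34 g/(m^2*h)
Daily rate = 72.81 mg/(cm^2*24h)

WVP = 2.87 / (43 x 22) x 10000 = 30.34 g/(m^2*h)
Mass loss in mg = 2.87 x 1000 = 2870 mg
Per cm^2 per 24h in mg: 2870 x 24 / (43 x 22) = 68880 / 946 = 72.81 mg/(cm^2*24h)


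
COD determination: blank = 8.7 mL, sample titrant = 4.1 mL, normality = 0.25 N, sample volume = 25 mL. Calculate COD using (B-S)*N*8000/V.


COD = (8.7 - 4.1) x 0.25 x 8000 / 25
COD = 4.6 x 0.25 x 8000 / 25
COD = 368.0 mg/L


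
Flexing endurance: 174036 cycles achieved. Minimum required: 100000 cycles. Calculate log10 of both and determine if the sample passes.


log10(174036) = 5.24
log10(100000) = 5.00
Passes: Yes


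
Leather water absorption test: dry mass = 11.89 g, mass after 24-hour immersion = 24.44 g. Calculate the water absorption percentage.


Water absorbed = 24.44 - 11.89 = 12.55 g
WA% = 12.55 / 11.89 x 100 = 105.6%


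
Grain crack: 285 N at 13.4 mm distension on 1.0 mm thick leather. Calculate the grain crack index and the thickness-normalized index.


Crack index = 285 / 13.4 = 21.3 N/mm
Normalized = 21.3 / 1.0 = 21.3 N/mm per mm


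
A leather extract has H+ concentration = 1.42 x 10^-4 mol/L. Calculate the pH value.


pH = -log10[H+]
pH = -log10(1.42 x 10^-4) = 3.85


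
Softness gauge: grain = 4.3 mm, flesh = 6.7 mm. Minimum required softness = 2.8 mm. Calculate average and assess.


Average softness = 5.50 mm
Meets requirement: Yes


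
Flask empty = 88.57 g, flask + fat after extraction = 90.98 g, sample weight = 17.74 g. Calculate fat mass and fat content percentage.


Fat mass = 2.41 g
Fat content = 13.6%


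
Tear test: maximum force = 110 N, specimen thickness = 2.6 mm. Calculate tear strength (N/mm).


42.3 N/mm

Tear strength = force / thickness
Tear = 110 / 2.6 = 42.3 N/mm


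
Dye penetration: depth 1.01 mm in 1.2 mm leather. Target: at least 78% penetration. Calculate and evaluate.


Penetration = 84.2%
Meets target: Yes

Penetration = 1.01 / 1.2 x 100 = 84.2%
Target: 78%
Meets target: Yes


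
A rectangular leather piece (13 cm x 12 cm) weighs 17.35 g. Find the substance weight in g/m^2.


1112.2 g/m^2


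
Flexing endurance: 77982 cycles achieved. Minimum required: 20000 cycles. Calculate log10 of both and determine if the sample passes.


Achieved: log10 = 4.89
Required: log10 = 4.30
Passes: Yes

log10(77982) = 4.89
log10(20000) = 4.30
Passes: Yes


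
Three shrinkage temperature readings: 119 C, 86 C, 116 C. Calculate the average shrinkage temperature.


107.0 C

Average = (119 + 86 + 116) / 3
Average = 321 / 3 = 107.0 C


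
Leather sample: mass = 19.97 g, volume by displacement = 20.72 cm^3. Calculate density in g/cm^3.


Density = mass / volume
Density = 19.97 / 20.72 = 0.964 g/cm^3


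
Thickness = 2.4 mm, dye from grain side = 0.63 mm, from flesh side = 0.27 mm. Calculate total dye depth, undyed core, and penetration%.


Total dyed = 0.90 mm
Undyed core = 1.50 mm
Penetration = 37.5%

Total dyed = 0.63 + 0.27 = 0.90 mm
Undyed core = 2.4 - 0.90 = 1.50 mm
Penetration = 0.90 / 2.4 x 100 = 37.5%


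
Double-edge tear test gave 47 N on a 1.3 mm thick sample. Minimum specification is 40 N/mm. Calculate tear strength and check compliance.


Tear strength = 47 / 1.3 = 36.2 N/mm
Required minimum = 40 N/mm
Compliant: No


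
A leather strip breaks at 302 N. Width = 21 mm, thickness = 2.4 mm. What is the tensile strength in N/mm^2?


Cross-sectional area = 21 x 2.4 = 50.4 mm^2
Tensile strength = 302 / 50.4 = 5.99 N/mm^2


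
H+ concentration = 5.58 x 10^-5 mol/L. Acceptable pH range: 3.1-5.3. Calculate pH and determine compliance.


pH = 4.25
Compliant: Yes

pH = -log10(5.58 x 10^-5) = 4.25
Range: 3.1 to 5.3
Compliant: Yes


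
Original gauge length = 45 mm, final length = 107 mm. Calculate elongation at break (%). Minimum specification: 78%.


Elongation = 137.8%
Meets spec: Yes


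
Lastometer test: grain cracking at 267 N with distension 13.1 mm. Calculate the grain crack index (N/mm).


Grain crack index = force / distension
Index = 267 / 13.1 = 20.4 N/mm


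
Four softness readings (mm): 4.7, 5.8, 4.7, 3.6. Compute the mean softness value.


Sum = 4.7 + 5.8 + 4.7 + 3.6
Mean = 18.8 / 4 = 4.70 mm


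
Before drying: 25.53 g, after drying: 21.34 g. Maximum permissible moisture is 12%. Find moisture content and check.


Moisture content = 16.4%
Acceptable: No


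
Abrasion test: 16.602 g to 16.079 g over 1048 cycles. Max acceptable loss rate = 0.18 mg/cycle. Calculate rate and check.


Rate = 0.499 mg/cycle
Passes: No


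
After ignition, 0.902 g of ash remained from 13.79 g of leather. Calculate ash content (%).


6.54%


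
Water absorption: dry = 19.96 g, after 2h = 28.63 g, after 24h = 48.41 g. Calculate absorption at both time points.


WA (2h) = (28.63 - 19.96) / 19.96 x 100 = 43.4%
WA (24h) = (48.41 - 19.96) / 19.96 x 100 = 142.5%


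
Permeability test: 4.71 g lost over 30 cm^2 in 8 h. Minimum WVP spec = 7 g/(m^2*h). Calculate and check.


WVP = 196.25 g/(m^2*h)
Meets specification: Yes


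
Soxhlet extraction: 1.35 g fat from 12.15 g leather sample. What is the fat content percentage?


11.1%


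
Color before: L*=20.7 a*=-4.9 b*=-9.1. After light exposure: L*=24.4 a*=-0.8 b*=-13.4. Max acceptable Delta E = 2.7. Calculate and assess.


Delta E = 7.00
Passes: No

dL = 3.7, da = 4.1, db = -4.3
dE = sqrt((3.7)^2 + (4.1)^2 + (-4.3)^2) = 7.00
Max = 2.7
Passes: No


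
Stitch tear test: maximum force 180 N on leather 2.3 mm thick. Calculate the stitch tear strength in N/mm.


Stitch tear strength = force / thickness
STS = 180 / 2.3 = 78.3 N/mm


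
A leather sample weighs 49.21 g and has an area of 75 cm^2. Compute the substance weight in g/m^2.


Substance weight = mass / area x 10000
SW = 49.21 / 75 x 10000
SW = 6561.3 g/m^2


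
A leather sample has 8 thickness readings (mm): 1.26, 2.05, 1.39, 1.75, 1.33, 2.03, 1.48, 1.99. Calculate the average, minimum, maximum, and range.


Average = 1.66 mm
Min = 1.26 mm
Max = 2.05 mm
Range = 0.79 mm

Sum = 13.28
Average = 13.28 / 8 = 1.66 mm
Minimum = 1.26 mm
Maximum = 2.05 mm
Range = 2.05 - 1.26 = 0.79 mm


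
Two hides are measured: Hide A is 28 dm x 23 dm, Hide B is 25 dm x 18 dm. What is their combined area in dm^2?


Hide A area = 28 x 23 = 644 dm^2
Hide B area = 25 x 18 = 450 dm^2
Total = 644 + 450 = 1094 dm^2


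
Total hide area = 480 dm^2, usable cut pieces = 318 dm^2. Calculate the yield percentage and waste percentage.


Yield = 318 / 480 x 100 = 66.3%
Waste = 480 - 318 = 162 dm^2
Waste% = 100 - 66.3 = 33.7%


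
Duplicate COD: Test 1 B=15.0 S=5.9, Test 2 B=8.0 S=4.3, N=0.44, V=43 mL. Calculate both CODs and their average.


COD1 = (15.0 - 5.9) x 0.44 x 8000 / 43 = 744.9 mg/L
COD2 = (8.0 - 4.3) x 0.44 x 8000 / 43 = 302.9 mg/L
Average = (744.9 + 302.9) / 2 = 523.9 mg/L


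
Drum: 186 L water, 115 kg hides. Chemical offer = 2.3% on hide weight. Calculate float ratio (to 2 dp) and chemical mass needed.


Float ratio = 186 / 115 = 1.62
Chemical = 115 x 2.3 / 100 = 2.645 kg


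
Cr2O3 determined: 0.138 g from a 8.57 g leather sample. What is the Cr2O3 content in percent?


Cr2O3% = 0.138 / 8.57 x 100
Cr2O3% = 1.61%


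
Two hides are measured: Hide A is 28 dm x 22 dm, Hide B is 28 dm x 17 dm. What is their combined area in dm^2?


1092 dm^2

Hide A area = 28 x 22 = 616 dm^2
Hide B area = 28 x 17 = 476 dm^2
Total = 616 + 476 = 1092 dm^2


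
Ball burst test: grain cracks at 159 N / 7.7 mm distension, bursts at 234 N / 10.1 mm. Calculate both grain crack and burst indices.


Crack index = 159 / 7.7 = 20.6 N/mm
Burst index = 234 / 10.1 = 23.2 N/mm


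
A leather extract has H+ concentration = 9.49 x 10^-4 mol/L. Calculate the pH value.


pH = -log10[H+]
pH = -log10(9.49 x 10^-4) = 3.02


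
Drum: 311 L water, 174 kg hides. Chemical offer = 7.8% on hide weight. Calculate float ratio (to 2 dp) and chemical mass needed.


Float ratio = 1.79
Chemical needed = 13.572 kg

Float ratio = 311 / 174 = 1.79
Chemical = 174 x 7.8 / 100 = 13.572 kg


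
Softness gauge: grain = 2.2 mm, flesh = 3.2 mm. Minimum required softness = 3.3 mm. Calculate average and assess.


Average softness = 2.70 mm
Meets requirement: No


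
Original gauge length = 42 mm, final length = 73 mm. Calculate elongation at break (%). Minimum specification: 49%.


Elongation = 73.8%
Meets spec: Yes

Extension = 73 - 42 = 31 mm
Elongation = 31 / 42 x 100 = 73.8%
Minimum required: 49%
Meets specification: Yes


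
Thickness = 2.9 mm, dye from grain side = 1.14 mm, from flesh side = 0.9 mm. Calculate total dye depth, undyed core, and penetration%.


Total dyed = 1.14 + 0.9 = 2.04 mm
Undyed core = 2.9 - 2.04 = 0.86 mm
Penetration = 2.04 / 2.9 x 100 = 70.3%


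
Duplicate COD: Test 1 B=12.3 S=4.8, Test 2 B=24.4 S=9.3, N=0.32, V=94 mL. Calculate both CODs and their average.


COD1 = 204.3 mg/L
COD2 = 411.2 mg/L
Average = 307.8 mg/L


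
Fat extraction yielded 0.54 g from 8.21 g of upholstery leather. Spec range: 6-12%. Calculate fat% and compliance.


Fat content = 6.6%
Compliant: Yes

Fat% = 0.54 / 8.21 x 100 = 6.6%
Spec range: 6-12%
Compliant: Yes


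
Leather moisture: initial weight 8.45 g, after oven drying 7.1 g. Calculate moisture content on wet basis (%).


16.0%


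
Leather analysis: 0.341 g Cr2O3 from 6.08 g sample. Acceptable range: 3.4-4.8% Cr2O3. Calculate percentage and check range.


Cr2O3% = 0.341 / 6.08 x 100 = 5.61%
Acceptable range: 3.4 to 4.8%
Within range: No


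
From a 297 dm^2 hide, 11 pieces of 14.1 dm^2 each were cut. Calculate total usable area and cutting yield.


Total usable = 11 x 14.1 = 155.1 dm^2
Yield = 155.1 / 297 x 100 = 52.2%


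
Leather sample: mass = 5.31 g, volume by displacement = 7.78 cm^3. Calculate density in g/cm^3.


0.683 g/cm^3


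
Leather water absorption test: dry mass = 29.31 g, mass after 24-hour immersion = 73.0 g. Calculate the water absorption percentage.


Water absorbed = 73.0 - 29.31 = 43.69 g
WA% = 43.69 / 29.31 x 100 = 149.1%


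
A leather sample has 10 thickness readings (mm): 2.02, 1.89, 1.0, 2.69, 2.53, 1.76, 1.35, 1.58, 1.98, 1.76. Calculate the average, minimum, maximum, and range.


Average = 1.86 mm
Min = 1.0 mm
Max = 2.69 mm
Range = 1.69 mm

Sum = 18.56
Average = 18.56 / 10 = 1.86 mm
Minimum = 1.0 mm
Maximum = 2.69 mm
Range = 2.69 - 1.0 = 1.69 mm


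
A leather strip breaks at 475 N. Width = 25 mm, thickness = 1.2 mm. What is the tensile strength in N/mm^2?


Cross-sectional area = 25 x 1.2 = 30.0 mm^2
Tensile strength = 475 / 30.0 = 15.83 N/mm^2


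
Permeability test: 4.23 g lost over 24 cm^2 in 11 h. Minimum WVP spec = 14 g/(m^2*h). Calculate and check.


WVP = 160.23 g/(m^2*h)
Meets specification: Yes


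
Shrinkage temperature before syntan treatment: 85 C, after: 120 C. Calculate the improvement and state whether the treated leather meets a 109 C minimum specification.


Improvement = 120 - 85 = 35 C
Spec check: 120 C >= 109 C? Yes


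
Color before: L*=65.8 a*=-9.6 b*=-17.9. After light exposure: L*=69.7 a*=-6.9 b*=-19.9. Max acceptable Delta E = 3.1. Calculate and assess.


Delta E = 5.15
Passes: No


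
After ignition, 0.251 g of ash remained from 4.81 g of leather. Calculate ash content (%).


Ash% = 0.251 / 4.81 x 100
Ash% = 5.22%


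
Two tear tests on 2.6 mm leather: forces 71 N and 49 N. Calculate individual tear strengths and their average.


Tear 1 = 27.3 N/mm
Tear 2 = 18.8 N/mm
Average = 23.1 N/mm

Tear 1 = 71 / 2.6 = 27.3 N/mm
Tear 2 = 49 / 2.6 = 18.8 N/mm
Average = (27.3 + 18.8) / 2 = 23.1 N/mm


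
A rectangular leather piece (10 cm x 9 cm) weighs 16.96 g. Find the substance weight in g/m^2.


Area = 10 x 9 = 90 cm^2
SW = 16.96 / 90 x 10000 = 1884.4 g/m^2


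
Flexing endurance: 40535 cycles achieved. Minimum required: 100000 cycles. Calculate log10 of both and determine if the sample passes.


log10(40535) = 4.61
log10(100000) = 5.00
Passes: No


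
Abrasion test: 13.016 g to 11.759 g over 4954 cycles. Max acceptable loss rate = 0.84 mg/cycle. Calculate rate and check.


Rate = 0.254 mg/cycle
Passes: Yes

Loss = 13.016 - 11.759 = 1.257 g
Rate = 1.257 g / 4954 cycles x 1000 = 0.254 mg/cycle
Max = 0.84 mg/cycle
Passes: Yes


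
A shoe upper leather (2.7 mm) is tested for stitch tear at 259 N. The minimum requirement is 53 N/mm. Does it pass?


STS = 259 / 2.7 = 95.9 N/mm
Minimum required: 53 N/mm
Passes: Yes


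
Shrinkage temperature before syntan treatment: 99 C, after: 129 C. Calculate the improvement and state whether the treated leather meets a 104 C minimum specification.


Improvement = 30 C
Meets 104 C spec: Yes

Improvement = 129 - 99 = 30 C
Spec check: 129 C >= 104 C? Yes


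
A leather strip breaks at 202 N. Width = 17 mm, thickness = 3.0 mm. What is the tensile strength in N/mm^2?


3.96 N/mm^2

Cross-sectional area = 17 x 3.0 = 51.0 mm^2
Tensile strength = 202 / 51.0 = 3.96 N/mm^2


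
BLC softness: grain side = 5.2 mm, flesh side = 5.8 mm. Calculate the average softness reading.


Average = (5.2 + 5.8) / 2
Average = 5.50 mm


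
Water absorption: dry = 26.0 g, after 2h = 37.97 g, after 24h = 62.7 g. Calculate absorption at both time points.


WA (2h) = (37.97 - 26.0) / 26.0 x 100 = 46.0%
WA (24h) = (62.7 - 26.0) / 26.0 x 100 = 141.2%


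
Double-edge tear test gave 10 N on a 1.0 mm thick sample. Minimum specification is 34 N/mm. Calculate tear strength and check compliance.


Tear strength = 10 / 1.0 = 10.0 N/mm
Required minimum = 34 N/mm
Compliant: No


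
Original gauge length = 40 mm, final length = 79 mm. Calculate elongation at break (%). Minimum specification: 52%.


Extension = 79 - 40 = 39 mm
Elongation = 39 / 40 x 100 = 97.5%
Minimum required: 52%
Meets specification: Yes


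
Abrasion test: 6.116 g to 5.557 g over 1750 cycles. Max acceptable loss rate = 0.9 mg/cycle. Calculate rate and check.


Loss = 6.116 - 5.557 = 0.559 g
Rate = 0.559 g / 1750 cycles x 1000 = 0.319 mg/cycle
Max = 0.9 mg/cycle
Passes: Yes


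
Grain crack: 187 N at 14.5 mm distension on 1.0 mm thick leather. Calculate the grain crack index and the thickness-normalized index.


Crack index = 12.9 N/mm
Normalized index = 12.9 N/mm per mm


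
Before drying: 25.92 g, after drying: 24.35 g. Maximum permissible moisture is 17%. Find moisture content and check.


MC = (25.92 - 24.35) / 25.92 x 100 = 6.1%
Maximum: 17%
Acceptable: Yes


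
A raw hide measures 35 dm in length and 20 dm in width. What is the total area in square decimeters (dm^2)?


700 dm^2

Area = length x width
Area = 35 x 20 = 700 dm^2


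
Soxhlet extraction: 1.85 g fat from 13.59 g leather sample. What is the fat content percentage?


Fat content = 1.85 / 13.59 x 100
Fat = 13.6%


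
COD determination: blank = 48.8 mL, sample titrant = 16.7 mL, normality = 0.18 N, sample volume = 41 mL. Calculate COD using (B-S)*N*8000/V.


1127.4 mg/L

COD = (48.8 - 16.7) x 0.18 x 8000 / 41
COD = 32.1 x 0.18 x 8000 / 41
COD = 1127.4 mg/L


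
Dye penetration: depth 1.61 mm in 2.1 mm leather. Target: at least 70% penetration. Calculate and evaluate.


Penetration = 76.7%
Meets target: Yes

Penetration = 1.61 / 2.1 x 100 = 76.7%
Target: 70%
Meets target: Yes


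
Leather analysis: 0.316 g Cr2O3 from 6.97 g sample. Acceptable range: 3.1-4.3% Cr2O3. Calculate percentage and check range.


Cr2O3 = 4.53%
Within range: No


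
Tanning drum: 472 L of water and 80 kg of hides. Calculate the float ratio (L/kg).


Float ratio = water / hide weight
Ratio = 472 / 80 = 5.9


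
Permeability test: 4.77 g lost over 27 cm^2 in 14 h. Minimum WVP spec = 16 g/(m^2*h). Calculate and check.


WVP = 4.77 / (27 x 14) x 10000 = 126.19 g/(m^2*h)
Minimum: 16 g/(m^2*h)
Meets spec: Yes


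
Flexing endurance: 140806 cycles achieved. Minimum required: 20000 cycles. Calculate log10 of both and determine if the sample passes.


Achieved: log10 = 5.15
Required: log10 = 4.30
Passes: Yes


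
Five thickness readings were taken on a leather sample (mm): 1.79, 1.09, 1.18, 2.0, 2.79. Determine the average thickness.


1.77 mm


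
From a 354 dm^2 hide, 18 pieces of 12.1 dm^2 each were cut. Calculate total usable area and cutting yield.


Total usable = 18 x 12.1 = 217.8 dm^2
Yield = 217.8 / 354 x 100 = 61.5%


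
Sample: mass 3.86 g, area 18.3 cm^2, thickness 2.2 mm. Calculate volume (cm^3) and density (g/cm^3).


Thickness in cm = 2.2 / 10 = 0.22 cm
Volume = 18.3 x 0.22 = 4.026 cm^3
Density = 3.86 / 4.026 = 0.959 g/cm^3


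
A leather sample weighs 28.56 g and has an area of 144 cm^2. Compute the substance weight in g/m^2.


1983.3 g/m^2

Substance weight = mass / area x 10000
SW = 28.56 / 144 x 10000
SW = 1983.3 g/m^2


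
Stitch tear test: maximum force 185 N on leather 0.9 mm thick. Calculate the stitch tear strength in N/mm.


205.6 N/mm

Stitch tear strength = force / thickness
STS = 185 / 0.9 = 205.6 N/mm


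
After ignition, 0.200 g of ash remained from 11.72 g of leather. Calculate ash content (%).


Ash% = 0.200 / 11.72 x 100
Ash% = 1.71%


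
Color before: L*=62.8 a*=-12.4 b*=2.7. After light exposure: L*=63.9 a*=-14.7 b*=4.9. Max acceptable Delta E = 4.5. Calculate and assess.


Delta E = 3.37
Passes: Yes

dL = 1.1, da = -2.3, db = 2.2
dE = sqrt((1.1)^2 + (-2.3)^2 + (2.2)^2) = 3.37
Max = 4.5
Passes: Yes


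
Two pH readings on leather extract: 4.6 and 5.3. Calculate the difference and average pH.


Difference = |4.6 - 5.3| = 0.7
Average = (4.6 + 5.3) / 2 = 4.95


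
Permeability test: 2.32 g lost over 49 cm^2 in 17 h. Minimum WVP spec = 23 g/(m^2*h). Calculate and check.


WVP = 27.85 g/(m^2*h)
Meets specification: Yes

WVP = 2.32 / (49 x 17) x 10000 = 27.85 g/(m^2*h)
Minimum: 23 g/(m^2*h)
Meets spec: Yes


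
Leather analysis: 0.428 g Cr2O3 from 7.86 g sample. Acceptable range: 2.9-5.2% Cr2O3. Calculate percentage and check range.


Cr2O3 = 5.45%
Within range: No

Cr2O3% = 0.428 / 7.86 x 100 = 5.45%
Acceptable range: 2.9 to 5.2%
Within range: No


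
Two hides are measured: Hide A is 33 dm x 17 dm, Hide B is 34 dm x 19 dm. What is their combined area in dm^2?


1207 dm^2


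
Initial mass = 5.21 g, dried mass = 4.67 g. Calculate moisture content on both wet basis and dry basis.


Moisture lost = 5.21 - 4.67 = 0.54 g
Wet basis MC = 0.54 / 5.21 x 100 = 10.4%
Dry basis MC = 0.54 / 4.67 x 100 = 11.6%


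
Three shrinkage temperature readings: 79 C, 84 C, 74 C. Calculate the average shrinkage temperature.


79.0 C

Average = (79 + 84 + 74) / 3
Average = 237 / 3 = 79.0 C


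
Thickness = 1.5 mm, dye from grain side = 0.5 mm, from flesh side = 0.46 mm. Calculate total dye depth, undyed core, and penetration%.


Total dyed = 0.5 + 0.46 = 0.96 mm
Undyed core = 1.5 - 0.96 = 0.54 mm
Penetration = 0.96 / 1.5 x 100 = 64.0%


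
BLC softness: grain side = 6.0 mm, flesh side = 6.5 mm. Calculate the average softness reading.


Average = (6.0 + 6.5) / 2
Average = 6.25 mm


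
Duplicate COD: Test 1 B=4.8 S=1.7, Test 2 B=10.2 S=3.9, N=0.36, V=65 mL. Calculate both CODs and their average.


COD1 = 137.4 mg/L
COD2 = 279.1 mg/L
Average = 208.3 mg/L


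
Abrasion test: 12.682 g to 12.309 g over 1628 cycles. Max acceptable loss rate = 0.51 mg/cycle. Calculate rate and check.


Loss = 12.682 - 12.309 = 0.373 g
Rate = 0.373 g / 1628 cycles x 1000 = 0.229 mg/cycle
Max = 0.51 mg/cycle
Passes: Yes


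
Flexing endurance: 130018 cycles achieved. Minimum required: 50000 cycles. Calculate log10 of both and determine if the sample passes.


Achieved: log10 = 5.11
Required: log10 = 4.70
Passes: Yes

log10(130018) = 5.11
log10(50000) = 4.70
Passes: Yes


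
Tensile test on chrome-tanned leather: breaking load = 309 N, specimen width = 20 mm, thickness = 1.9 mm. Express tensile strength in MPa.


Cross-section = 20 x 1.9 = 38.0 mm^2
TS = 309 / 38.0 = 8.13 MPa
(1 N/mm^2 = 1 MPa)


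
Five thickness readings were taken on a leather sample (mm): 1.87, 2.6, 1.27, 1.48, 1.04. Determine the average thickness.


Sum = 1.87 + 2.6 + 1.27 + 1.48 + 1.04 = 8.26
Average = 8.26 / 5 = 1.65 mm


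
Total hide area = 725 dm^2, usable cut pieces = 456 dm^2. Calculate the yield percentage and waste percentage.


Yield = 62.9%
Waste = 37.1%


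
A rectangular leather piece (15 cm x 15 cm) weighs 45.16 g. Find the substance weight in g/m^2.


Area = 15 x 15 = 225 cm^2
SW = 45.16 / 225 x 10000 = 2007.1 g/m^2


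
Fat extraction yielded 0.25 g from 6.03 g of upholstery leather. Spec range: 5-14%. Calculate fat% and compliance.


Fat content = 4.1%
Compliant: No

Fat% = 0.25 / 6.03 x 100 = 4.1%
Spec range: 5-14%
Compliant: No


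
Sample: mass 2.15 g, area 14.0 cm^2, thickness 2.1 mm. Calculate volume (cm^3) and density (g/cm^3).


Thickness in cm = 2.1 / 10 = 0.21 cm
Volume = 14.0 x 0.21 = 2.940 cm^3
Density = 2.15 / 2.940 = 0.731 g/cm^3


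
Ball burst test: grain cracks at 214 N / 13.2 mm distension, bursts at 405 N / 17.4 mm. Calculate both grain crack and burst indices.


Crack index = 16.2 N/mm
Burst index = 23.3 N/mm

Crack index = 214 / 13.2 = 16.2 N/mm
Burst index = 405 / 17.4 = 23.3 N/mm


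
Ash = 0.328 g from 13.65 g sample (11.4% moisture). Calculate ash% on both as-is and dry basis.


As-is ash = 2.40%
Dry-basis ash = 2.71%


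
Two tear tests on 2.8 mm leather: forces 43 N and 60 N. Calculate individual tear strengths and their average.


Tear 1 = 15.4 N/mm
Tear 2 = 21.4 N/mm
Average = 18.4 N/mm

Tear 1 = 43 / 2.8 = 15.4 N/mm
Tear 2 = 60 / 2.8 = 21.4 N/mm
Average = (15.4 + 21.4) / 2 = 18.4 N/mm


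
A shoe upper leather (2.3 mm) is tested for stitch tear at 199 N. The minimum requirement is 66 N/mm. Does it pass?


STS = 199 / 2.3 = 86.5 N/mm
Minimum required: 66 N/mm
Passes: Yes


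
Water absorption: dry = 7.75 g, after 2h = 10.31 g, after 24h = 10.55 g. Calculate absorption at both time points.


WA (2h) = (10.31 - 7.75) / 7.75 x 100 = 33.0%
WA (24h) = (10.55 - 7.75) / 7.75 x 100 = 36.1%


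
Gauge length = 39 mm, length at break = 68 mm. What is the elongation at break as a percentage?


74.4%

Extension = 68 - 39 = 29 mm
Elongation = 29 / 39 x 100 = 74.4%


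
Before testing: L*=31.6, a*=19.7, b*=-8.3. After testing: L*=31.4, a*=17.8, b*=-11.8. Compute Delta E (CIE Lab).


dL = 31.4 - 31.6 = -0.2
da = 17.8 - 19.7 = -1.9
db = -11.8 - (-8.3) = -3.5
dE = sqrt((-0.2)^2 + (-1.9)^2 + (-3.5)^2) = 3.99


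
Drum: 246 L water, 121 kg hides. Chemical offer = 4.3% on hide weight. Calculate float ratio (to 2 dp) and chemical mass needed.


Float ratio = 246 / 121 = 2.03
Chemical = 121 x 4.3 / 100 = 5.203 kg


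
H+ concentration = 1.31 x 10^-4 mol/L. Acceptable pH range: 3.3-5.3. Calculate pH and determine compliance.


pH = -log10(1.31 x 10^-4) = 3.88
Range: 3.3 to 5.3
Compliant: Yes


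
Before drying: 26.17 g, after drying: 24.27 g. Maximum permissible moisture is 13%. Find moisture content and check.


MC = (26.17 - 24.27) / 26.17 x 100 = 7.3%
Maximum: 13%
Acceptable: Yes


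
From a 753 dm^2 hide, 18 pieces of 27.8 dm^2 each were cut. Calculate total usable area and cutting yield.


Total usable = 18 x 27.8 = 500.4 dm^2
Yield = 500.4 / 753 x 100 = 66.5%


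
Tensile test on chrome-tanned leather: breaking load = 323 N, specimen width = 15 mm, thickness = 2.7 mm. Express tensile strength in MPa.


Cross-section = 15 x 2.7 = 40.5 mm^2
TS = 323 / 40.5 = 7.98 MPa
(1 N/mm^2 = 1 MPa)


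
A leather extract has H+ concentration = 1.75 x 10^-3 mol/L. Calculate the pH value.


pH = 2.76


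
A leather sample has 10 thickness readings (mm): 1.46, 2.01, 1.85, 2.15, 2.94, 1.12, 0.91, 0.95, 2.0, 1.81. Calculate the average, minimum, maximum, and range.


Sum = 17.20
Average = 17.20 / 10 = 1.72 mm
Minimum = 0.91 mm
Maximum = 2.94 mm
Range = 2.94 - 0.91 = 2.03 mm


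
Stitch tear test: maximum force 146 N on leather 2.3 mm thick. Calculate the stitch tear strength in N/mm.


63.5 N/mm


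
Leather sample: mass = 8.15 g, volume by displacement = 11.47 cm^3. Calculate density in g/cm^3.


0.711 g/cm^3

Density = mass / volume
Density = 8.15 / 11.47 = 0.711 g/cm^3


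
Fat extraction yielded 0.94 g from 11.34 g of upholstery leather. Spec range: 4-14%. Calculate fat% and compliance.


Fat content = 8.3%
Compliant: Yes


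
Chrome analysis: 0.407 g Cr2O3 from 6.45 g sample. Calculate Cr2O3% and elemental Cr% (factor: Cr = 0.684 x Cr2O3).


Cr2O3 = 6.31%
Cr = 4.32%


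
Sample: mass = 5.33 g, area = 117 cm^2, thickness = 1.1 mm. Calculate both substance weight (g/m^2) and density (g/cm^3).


Substance weight = 455.6 g/m^2
Density = 0.414 g/cm^3

SW = 5.33 / 117 x 10000 = 455.6 g/m^2
Volume = 117 x 1.1 / 10 = 12.87 cm^3
Density = 5.33 / 12.87 = 0.414 g/cm^3


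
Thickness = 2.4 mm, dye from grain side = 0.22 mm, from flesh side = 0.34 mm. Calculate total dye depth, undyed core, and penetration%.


Total dyed = 0.56 mm
Undyed core = 1.84 mm
Penetration = 23.3%


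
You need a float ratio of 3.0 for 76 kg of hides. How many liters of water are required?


Water = hide weight x target ratio
Water = 76 x 3.0 = 228.0 L


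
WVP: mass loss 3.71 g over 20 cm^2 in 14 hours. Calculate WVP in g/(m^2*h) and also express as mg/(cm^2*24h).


WVP = 3.71 / (20 x 14) x 10000 = 132.50 g/(m^2*h)
Mass loss in mg = 3.71 x 1000 = 3710 mg
Per cm^2 per 24h in mg: 3710 x 24 / (20 x 14) = 89040 / 280 = 318.00 mg/(cm^2*24h)


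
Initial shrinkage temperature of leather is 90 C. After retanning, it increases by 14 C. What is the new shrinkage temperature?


New Ts = 90 + 14 = 104 C


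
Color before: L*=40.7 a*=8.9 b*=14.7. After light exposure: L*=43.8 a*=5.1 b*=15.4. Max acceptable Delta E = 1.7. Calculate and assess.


Delta E = 4.95
Passes: No

dL = 3.1, da = -3.8, db = 0.7
dE = sqrt((3.1)^2 + (-3.8)^2 + (0.7)^2) = 4.95
Max = 1.7
Passes: No


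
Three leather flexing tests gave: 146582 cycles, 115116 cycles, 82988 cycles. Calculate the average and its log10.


Average = (146582 + 115116 + 82988) / 3 = 114895 cycles
log10(114895) = 5.06


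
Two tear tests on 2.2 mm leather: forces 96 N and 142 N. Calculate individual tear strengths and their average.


Tear 1 = 43.6 N/mm
Tear 2 = 64.5 N/mm
Average = 54.1 N/mm


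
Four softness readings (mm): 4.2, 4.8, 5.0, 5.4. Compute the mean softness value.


4.85 mm

Sum = 4.2 + 4.8 + 5.0 + 5.4
Mean = 19.4 / 4 = 4.85 mm


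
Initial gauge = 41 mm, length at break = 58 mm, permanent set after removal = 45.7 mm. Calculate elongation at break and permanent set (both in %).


Elongation at break = (58 - 41) / 41 x 100 = 41.5%
Permanent set = (45.7 - 41) / 41 x 100 = 11.5%


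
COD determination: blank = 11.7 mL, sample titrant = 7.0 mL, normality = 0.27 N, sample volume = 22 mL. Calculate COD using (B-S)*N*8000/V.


COD = (11.7 - 7.0) x 0.27 x 8000 / 22
COD = 4.7 x 0.27 x 8000 / 22
COD = 461.5 mg/L


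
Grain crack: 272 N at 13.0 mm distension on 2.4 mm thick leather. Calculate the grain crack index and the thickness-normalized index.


Crack index = 20.9 N/mm
Normalized index = 8.7 N/mm per mm

Crack index = 272 / 13.0 = 20.9 N/mm
Normalized = 20.9 / 2.4 = 8.7 N/mm per mm


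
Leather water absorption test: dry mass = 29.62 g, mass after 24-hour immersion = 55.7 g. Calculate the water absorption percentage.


88.0%

Water absorbed = 55.7 - 29.62 = 26.08 g
WA% = 26.08 / 29.62 x 100 = 88.0%


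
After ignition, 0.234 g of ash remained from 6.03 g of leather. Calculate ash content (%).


Ash% = 0.234 / 6.03 x 100
Ash% = 3.88%


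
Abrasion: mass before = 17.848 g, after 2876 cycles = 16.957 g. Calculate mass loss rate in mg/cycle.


0.310 mg/cycle


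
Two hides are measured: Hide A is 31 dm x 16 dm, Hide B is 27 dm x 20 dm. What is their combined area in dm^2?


Hide A area = 31 x 16 = 496 dm^2
Hide B area = 27 x 20 = 540 dm^2
Total = 496 + 540 = 1036 dm^2


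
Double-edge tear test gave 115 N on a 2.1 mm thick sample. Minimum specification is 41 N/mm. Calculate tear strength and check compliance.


Tear strength = 115 / 2.1 = 54.8 N/mm
Required minimum = 41 N/mm
Compliant: Yes


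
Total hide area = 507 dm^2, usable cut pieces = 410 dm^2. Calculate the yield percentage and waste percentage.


Yield = 80.9%
Waste = 19.1%

Yield = 410 / 507 x 100 = 80.9%
Waste = 507 - 410 = 97 dm^2
Waste% = 100 - 80.9 = 19.1%


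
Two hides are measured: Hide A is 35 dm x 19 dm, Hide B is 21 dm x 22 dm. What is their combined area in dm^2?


Hide A area = 35 x 19 = 665 dm^2
Hide B area = 21 x 22 = 462 dm^2
Total = 665 + 462 = 1127 dm^2


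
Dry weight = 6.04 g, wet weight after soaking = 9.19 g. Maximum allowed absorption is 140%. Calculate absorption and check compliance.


Absorption = 52.2%
Compliant: Yes

WA = (9.19 - 6.04) / 6.04 x 100 = 52.2%
Maximum allowed: 140%
Compliant: Yes


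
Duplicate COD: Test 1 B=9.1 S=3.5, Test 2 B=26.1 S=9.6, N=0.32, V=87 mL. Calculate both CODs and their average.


COD1 = (9.1 - 3.5) x 0.32 x 8000 / 87 = 164.8 mg/L
COD2 = (26.1 - 9.6) x 0.32 x 8000 / 87 = 485.5 mg/L
Average = (164.8 + 485.5) / 2 = 325.2 mg/L


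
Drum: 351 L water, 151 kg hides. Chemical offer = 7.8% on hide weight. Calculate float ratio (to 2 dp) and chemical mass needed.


Float ratio = 2.32
Chemical needed = 11.778 kg

Float ratio = 351 / 151 = 2.32
Chemical = 151 x 7.8 / 100 = 11.778 kg


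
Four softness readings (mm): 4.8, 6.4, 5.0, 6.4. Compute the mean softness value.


Sum = 4.8 + 6.4 + 5.0 + 6.4
Mean = 22.6 / 4 = 5.65 mm


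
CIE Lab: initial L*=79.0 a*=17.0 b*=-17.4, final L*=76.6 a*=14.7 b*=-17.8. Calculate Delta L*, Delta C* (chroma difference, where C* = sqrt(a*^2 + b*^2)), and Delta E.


Delta L* = 76.6 - 79.0 = -2.4
C1* = sqrt((17.0)^2 + (-17.4)^2) = 24.326
C2* = sqrt((14.7)^2 + (-17.8)^2) = 23.085
Delta C* = 23.085 - 24.326 = -1.24
Delta E = sqrt((-2.4)^2 + (-2.3)^2 + (-0.4)^2) = 3.35


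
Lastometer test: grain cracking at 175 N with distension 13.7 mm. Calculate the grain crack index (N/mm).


12.8 N/mm


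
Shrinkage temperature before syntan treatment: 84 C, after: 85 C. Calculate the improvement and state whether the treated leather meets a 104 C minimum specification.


Improvement = 85 - 84 = 1 C
Spec check: 85 C >= 104 C? No


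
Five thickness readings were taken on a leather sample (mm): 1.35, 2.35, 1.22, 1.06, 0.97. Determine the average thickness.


Sum = 1.35 + 2.35 + 1.22 + 1.06 + 0.97 = 6.95
Average = 6.95 / 5 = 1.39 mm


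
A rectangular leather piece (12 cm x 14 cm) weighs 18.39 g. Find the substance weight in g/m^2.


Area = 12 x 14 = 168 cm^2
SW = 18.39 / 168 x 10000 = 1094.6 g/m^2


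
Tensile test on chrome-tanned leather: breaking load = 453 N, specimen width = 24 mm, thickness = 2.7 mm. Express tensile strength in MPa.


Cross-section = 24 x 2.7 = 64.8 mm^2
TS = 453 / 64.8 = 6.99 MPa
(1 N/mm^2 = 1 MPa)


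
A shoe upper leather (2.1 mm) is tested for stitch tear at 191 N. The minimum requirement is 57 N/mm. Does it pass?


STS = 91.0 N/mm
Passes: Yes


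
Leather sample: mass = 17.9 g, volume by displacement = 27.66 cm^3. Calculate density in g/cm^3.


Density = mass / volume
Density = 17.9 / 27.66 = 0.647 g/cm^3


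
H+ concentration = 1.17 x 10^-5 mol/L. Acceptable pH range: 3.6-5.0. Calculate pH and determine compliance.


pH = 4.93
Compliant: Yes

pH = -log10(1.17 x 10^-5) = 4.93
Range: 3.6 to 5.0
Compliant: Yes


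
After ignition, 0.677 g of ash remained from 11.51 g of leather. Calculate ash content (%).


Ash% = 0.677 / 11.51 x 100
Ash% = 5.88%


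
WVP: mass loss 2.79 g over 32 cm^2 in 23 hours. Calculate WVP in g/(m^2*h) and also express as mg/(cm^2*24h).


WVP = 2.79 / (32 x 23) x 10000 = 37.91 g/(m^2*h)
Mass loss in mg = 2.79 x 1000 = 2790 mg
Per cm^2 per 24h in mg: 2790 x 24 / (32 x 23) = 66960 / 736 = 90.98 mg/(cm^2*24h)


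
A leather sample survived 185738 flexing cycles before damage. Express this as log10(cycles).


5.27

log10(185738) = 5.27


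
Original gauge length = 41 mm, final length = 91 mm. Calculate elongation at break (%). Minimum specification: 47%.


Elongation = 122.0%
Meets spec: Yes

Extension = 91 - 41 = 50 mm
Elongation = 50 / 41 x 100 = 122.0%
Minimum required: 47%
Meets specification: Yes


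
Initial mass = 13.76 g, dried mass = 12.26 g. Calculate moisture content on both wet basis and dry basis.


Wet basis = 10.9%
Dry basis = 12.2%

Moisture lost = 13.76 - 12.26 = 1.50 g
Wet basis MC = 1.50 / 13.76 x 100 = 10.9%
Dry basis MC = 1.50 / 12.26 x 100 = 12.2%


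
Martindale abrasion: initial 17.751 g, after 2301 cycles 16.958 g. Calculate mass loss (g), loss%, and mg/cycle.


Loss = 17.751 - 16.958 = 0.793 g
Loss% = 0.793 / 17.751 x 100 = 4.47%
Rate = 0.793 / 2301 x 1000 = 0.345 mg/cycle


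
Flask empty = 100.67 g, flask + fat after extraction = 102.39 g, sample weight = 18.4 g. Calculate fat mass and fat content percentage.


Fat mass = 102.39 - 100.67 = 1.72 g
Fat% = 1.72 / 18.4 x 100 = 9.3%


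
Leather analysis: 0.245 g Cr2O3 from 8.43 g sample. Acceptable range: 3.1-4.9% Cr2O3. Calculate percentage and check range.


Cr2O3 = 2.91%
Within range: No

Cr2O3% = 0.245 / 8.43 x 100 = 2.91%
Acceptable range: 3.1 to 4.9%
Within range: No


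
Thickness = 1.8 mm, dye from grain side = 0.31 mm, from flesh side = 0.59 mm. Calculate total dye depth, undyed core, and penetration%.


Total dyed = 0.31 + 0.59 = 0.90 mm
Undyed core = 1.8 - 0.90 = 0.90 mm
Penetration = 0.90 / 1.8 x 100 = 50.0%


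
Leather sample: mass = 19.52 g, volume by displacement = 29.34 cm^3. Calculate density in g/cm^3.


0.665 g/cm^3

Density = mass / volume
Density = 19.52 / 29.34 = 0.665 g/cm^3


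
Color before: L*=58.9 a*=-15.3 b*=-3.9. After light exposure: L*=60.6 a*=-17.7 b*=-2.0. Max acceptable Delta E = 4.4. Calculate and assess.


Delta E = 3.50
Passes: Yes


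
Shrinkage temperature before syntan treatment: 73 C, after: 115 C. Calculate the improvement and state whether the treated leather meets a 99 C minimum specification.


Improvement = 42 C
Meets 99 C spec: Yes

Improvement = 115 - 73 = 42 C
Spec check: 115 C >= 99 C? Yes


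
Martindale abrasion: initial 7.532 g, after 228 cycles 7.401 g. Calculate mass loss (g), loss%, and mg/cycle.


Mass loss = 0.131 g
Loss = 1.74%
Rate = 0.575 mg/cycle


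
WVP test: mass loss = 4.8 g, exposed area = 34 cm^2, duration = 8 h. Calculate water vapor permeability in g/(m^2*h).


176.47 g/(m^2*h)

WVP = mass_loss / (area x time) x 10000
WVP = 4.8 / (34 x 8) x 10000
WVP = 4.8 / 272 x 10000 = 176.47 g/(m^2*h)


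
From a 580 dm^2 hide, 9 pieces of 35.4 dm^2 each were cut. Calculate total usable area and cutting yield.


Total usable = 9 x 35.4 = 318.6 dm^2
Yield = 318.6 / 580 x 100 = 54.9%


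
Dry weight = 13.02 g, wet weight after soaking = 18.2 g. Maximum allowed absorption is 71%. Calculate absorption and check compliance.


Absorption = 39.8%
Compliant: Yes

WA = (18.2 - 13.02) / 13.02 x 100 = 39.8%
Maximum allowed: 71%
Compliant: Yes


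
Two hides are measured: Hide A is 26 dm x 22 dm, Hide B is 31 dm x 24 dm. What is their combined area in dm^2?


Hide A area = 26 x 22 = 572 dm^2
Hide B area = 31 x 24 = 744 dm^2
Total = 572 + 744 = 1316 dm^2


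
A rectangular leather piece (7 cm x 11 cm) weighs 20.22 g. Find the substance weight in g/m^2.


Area = 7 x 11 = 77 cm^2
SW = 20.22 / 77 x 10000 = 2626.0 g/m^2
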